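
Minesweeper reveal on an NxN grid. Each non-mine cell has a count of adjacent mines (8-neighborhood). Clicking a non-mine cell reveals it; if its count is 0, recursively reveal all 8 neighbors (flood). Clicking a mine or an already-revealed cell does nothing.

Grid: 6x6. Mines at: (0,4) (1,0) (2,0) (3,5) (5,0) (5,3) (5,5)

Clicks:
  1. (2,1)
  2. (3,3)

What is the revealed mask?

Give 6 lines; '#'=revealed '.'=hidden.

Answer: .###..
.####.
.####.
.####.
.####.
......

Derivation:
Click 1 (2,1) count=2: revealed 1 new [(2,1)] -> total=1
Click 2 (3,3) count=0: revealed 18 new [(0,1) (0,2) (0,3) (1,1) (1,2) (1,3) (1,4) (2,2) (2,3) (2,4) (3,1) (3,2) (3,3) (3,4) (4,1) (4,2) (4,3) (4,4)] -> total=19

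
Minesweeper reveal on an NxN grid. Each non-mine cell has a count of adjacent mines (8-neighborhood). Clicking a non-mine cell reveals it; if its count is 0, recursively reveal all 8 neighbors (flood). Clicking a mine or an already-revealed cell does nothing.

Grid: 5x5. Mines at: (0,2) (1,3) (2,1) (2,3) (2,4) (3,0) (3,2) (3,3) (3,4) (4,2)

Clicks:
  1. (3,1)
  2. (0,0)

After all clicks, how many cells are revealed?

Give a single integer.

Click 1 (3,1) count=4: revealed 1 new [(3,1)] -> total=1
Click 2 (0,0) count=0: revealed 4 new [(0,0) (0,1) (1,0) (1,1)] -> total=5

Answer: 5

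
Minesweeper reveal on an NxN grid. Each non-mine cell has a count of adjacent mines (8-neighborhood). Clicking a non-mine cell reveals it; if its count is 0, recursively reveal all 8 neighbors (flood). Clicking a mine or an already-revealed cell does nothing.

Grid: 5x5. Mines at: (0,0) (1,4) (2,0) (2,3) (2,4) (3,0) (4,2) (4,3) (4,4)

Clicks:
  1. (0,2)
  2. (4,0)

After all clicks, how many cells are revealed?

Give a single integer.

Answer: 7

Derivation:
Click 1 (0,2) count=0: revealed 6 new [(0,1) (0,2) (0,3) (1,1) (1,2) (1,3)] -> total=6
Click 2 (4,0) count=1: revealed 1 new [(4,0)] -> total=7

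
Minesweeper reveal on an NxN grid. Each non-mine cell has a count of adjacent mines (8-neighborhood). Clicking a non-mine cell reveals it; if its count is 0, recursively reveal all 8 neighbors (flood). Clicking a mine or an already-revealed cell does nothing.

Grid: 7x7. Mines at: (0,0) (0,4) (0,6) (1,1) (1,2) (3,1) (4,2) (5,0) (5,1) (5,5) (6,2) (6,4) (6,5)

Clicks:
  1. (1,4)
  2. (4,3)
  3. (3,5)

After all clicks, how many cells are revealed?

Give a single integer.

Click 1 (1,4) count=1: revealed 1 new [(1,4)] -> total=1
Click 2 (4,3) count=1: revealed 1 new [(4,3)] -> total=2
Click 3 (3,5) count=0: revealed 14 new [(1,3) (1,5) (1,6) (2,3) (2,4) (2,5) (2,6) (3,3) (3,4) (3,5) (3,6) (4,4) (4,5) (4,6)] -> total=16

Answer: 16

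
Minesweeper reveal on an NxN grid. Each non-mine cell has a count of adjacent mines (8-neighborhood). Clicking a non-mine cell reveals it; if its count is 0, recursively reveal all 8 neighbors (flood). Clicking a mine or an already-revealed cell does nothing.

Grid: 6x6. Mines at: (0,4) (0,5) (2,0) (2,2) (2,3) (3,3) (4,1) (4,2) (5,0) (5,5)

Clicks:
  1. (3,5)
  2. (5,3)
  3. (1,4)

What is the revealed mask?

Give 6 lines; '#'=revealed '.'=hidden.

Answer: ......
....##
....##
....##
....##
...#..

Derivation:
Click 1 (3,5) count=0: revealed 8 new [(1,4) (1,5) (2,4) (2,5) (3,4) (3,5) (4,4) (4,5)] -> total=8
Click 2 (5,3) count=1: revealed 1 new [(5,3)] -> total=9
Click 3 (1,4) count=3: revealed 0 new [(none)] -> total=9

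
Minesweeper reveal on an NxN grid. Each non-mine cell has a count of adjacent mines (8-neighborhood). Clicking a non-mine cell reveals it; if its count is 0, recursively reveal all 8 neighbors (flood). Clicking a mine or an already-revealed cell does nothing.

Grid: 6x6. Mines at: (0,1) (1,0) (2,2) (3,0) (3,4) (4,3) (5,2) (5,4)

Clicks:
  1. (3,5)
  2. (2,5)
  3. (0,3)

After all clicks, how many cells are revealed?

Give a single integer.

Answer: 12

Derivation:
Click 1 (3,5) count=1: revealed 1 new [(3,5)] -> total=1
Click 2 (2,5) count=1: revealed 1 new [(2,5)] -> total=2
Click 3 (0,3) count=0: revealed 10 new [(0,2) (0,3) (0,4) (0,5) (1,2) (1,3) (1,4) (1,5) (2,3) (2,4)] -> total=12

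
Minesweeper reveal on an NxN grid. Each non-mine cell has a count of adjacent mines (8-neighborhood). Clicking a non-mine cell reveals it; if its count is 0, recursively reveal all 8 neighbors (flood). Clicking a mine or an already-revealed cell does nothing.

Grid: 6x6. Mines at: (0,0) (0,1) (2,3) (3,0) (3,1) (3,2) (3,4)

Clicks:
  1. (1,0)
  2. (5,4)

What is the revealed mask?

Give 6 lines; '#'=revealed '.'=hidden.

Answer: ......
#.....
......
......
######
######

Derivation:
Click 1 (1,0) count=2: revealed 1 new [(1,0)] -> total=1
Click 2 (5,4) count=0: revealed 12 new [(4,0) (4,1) (4,2) (4,3) (4,4) (4,5) (5,0) (5,1) (5,2) (5,3) (5,4) (5,5)] -> total=13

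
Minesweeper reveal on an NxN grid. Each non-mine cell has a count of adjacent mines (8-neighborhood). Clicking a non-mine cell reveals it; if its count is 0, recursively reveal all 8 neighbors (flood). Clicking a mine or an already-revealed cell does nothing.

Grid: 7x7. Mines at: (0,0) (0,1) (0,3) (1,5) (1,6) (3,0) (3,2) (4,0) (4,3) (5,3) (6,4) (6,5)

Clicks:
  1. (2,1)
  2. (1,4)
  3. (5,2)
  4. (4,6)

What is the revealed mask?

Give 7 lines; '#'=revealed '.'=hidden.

Answer: .......
....#..
.#..###
....###
....###
..#.###
.......

Derivation:
Click 1 (2,1) count=2: revealed 1 new [(2,1)] -> total=1
Click 2 (1,4) count=2: revealed 1 new [(1,4)] -> total=2
Click 3 (5,2) count=2: revealed 1 new [(5,2)] -> total=3
Click 4 (4,6) count=0: revealed 12 new [(2,4) (2,5) (2,6) (3,4) (3,5) (3,6) (4,4) (4,5) (4,6) (5,4) (5,5) (5,6)] -> total=15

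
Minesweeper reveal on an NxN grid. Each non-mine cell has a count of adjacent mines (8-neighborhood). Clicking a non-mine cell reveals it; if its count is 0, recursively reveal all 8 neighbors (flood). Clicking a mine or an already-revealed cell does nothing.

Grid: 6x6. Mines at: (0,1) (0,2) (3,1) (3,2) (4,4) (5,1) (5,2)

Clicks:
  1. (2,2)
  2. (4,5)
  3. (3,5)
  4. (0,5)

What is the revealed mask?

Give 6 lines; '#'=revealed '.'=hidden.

Answer: ...###
...###
..####
...###
.....#
......

Derivation:
Click 1 (2,2) count=2: revealed 1 new [(2,2)] -> total=1
Click 2 (4,5) count=1: revealed 1 new [(4,5)] -> total=2
Click 3 (3,5) count=1: revealed 1 new [(3,5)] -> total=3
Click 4 (0,5) count=0: revealed 11 new [(0,3) (0,4) (0,5) (1,3) (1,4) (1,5) (2,3) (2,4) (2,5) (3,3) (3,4)] -> total=14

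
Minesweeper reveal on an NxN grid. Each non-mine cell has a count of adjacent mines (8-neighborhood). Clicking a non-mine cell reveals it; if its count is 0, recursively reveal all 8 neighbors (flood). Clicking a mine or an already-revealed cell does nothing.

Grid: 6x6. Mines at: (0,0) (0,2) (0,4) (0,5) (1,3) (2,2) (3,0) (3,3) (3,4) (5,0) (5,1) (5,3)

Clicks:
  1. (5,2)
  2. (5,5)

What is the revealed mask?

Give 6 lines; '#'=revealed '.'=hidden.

Answer: ......
......
......
......
....##
..#.##

Derivation:
Click 1 (5,2) count=2: revealed 1 new [(5,2)] -> total=1
Click 2 (5,5) count=0: revealed 4 new [(4,4) (4,5) (5,4) (5,5)] -> total=5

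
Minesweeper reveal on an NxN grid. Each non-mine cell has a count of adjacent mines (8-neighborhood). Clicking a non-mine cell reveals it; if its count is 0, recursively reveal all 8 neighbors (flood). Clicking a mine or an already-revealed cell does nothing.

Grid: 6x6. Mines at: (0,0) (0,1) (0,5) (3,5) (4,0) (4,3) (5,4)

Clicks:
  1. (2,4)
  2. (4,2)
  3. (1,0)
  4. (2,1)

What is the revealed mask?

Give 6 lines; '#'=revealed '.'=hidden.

Click 1 (2,4) count=1: revealed 1 new [(2,4)] -> total=1
Click 2 (4,2) count=1: revealed 1 new [(4,2)] -> total=2
Click 3 (1,0) count=2: revealed 1 new [(1,0)] -> total=3
Click 4 (2,1) count=0: revealed 16 new [(0,2) (0,3) (0,4) (1,1) (1,2) (1,3) (1,4) (2,0) (2,1) (2,2) (2,3) (3,0) (3,1) (3,2) (3,3) (3,4)] -> total=19

Answer: ..###.
#####.
#####.
#####.
..#...
......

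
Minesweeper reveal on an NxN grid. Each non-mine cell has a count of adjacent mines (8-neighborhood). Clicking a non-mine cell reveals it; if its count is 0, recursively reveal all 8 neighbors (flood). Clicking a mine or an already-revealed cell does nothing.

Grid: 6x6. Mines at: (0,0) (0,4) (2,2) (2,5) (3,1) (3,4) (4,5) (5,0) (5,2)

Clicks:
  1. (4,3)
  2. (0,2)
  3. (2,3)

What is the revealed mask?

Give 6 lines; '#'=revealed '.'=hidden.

Answer: .###..
.###..
...#..
......
...#..
......

Derivation:
Click 1 (4,3) count=2: revealed 1 new [(4,3)] -> total=1
Click 2 (0,2) count=0: revealed 6 new [(0,1) (0,2) (0,3) (1,1) (1,2) (1,3)] -> total=7
Click 3 (2,3) count=2: revealed 1 new [(2,3)] -> total=8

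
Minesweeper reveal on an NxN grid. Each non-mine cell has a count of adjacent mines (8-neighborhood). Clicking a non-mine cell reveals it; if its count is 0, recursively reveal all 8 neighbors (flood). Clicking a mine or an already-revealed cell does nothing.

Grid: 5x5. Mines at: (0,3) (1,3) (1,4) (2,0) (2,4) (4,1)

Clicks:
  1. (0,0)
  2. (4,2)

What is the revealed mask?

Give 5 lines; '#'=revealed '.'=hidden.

Click 1 (0,0) count=0: revealed 6 new [(0,0) (0,1) (0,2) (1,0) (1,1) (1,2)] -> total=6
Click 2 (4,2) count=1: revealed 1 new [(4,2)] -> total=7

Answer: ###..
###..
.....
.....
..#..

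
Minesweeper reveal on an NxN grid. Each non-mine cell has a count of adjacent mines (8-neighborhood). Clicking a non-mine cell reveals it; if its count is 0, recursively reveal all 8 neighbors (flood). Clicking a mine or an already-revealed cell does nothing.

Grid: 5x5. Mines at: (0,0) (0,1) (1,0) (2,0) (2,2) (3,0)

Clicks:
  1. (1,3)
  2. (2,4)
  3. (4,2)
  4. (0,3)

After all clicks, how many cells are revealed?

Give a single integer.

Answer: 16

Derivation:
Click 1 (1,3) count=1: revealed 1 new [(1,3)] -> total=1
Click 2 (2,4) count=0: revealed 15 new [(0,2) (0,3) (0,4) (1,2) (1,4) (2,3) (2,4) (3,1) (3,2) (3,3) (3,4) (4,1) (4,2) (4,3) (4,4)] -> total=16
Click 3 (4,2) count=0: revealed 0 new [(none)] -> total=16
Click 4 (0,3) count=0: revealed 0 new [(none)] -> total=16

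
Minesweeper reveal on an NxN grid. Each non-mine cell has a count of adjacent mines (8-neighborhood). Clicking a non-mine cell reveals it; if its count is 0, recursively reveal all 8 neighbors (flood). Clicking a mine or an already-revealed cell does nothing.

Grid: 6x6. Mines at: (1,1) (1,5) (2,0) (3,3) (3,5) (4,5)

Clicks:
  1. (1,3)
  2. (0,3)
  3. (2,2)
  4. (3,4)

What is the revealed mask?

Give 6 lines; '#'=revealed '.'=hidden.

Click 1 (1,3) count=0: revealed 9 new [(0,2) (0,3) (0,4) (1,2) (1,3) (1,4) (2,2) (2,3) (2,4)] -> total=9
Click 2 (0,3) count=0: revealed 0 new [(none)] -> total=9
Click 3 (2,2) count=2: revealed 0 new [(none)] -> total=9
Click 4 (3,4) count=3: revealed 1 new [(3,4)] -> total=10

Answer: ..###.
..###.
..###.
....#.
......
......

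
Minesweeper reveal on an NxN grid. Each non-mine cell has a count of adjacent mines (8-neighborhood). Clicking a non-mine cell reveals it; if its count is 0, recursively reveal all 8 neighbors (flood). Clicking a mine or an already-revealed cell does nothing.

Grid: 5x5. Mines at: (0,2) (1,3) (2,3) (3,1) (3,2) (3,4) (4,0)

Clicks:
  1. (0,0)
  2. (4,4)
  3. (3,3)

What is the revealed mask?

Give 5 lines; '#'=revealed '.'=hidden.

Answer: ##...
##...
##...
...#.
....#

Derivation:
Click 1 (0,0) count=0: revealed 6 new [(0,0) (0,1) (1,0) (1,1) (2,0) (2,1)] -> total=6
Click 2 (4,4) count=1: revealed 1 new [(4,4)] -> total=7
Click 3 (3,3) count=3: revealed 1 new [(3,3)] -> total=8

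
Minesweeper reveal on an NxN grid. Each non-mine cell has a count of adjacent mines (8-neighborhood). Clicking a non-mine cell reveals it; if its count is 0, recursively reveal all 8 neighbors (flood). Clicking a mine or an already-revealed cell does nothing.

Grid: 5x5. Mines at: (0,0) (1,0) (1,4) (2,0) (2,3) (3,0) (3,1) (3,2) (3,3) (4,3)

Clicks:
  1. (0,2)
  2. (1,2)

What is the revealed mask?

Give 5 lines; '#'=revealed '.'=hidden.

Click 1 (0,2) count=0: revealed 6 new [(0,1) (0,2) (0,3) (1,1) (1,2) (1,3)] -> total=6
Click 2 (1,2) count=1: revealed 0 new [(none)] -> total=6

Answer: .###.
.###.
.....
.....
.....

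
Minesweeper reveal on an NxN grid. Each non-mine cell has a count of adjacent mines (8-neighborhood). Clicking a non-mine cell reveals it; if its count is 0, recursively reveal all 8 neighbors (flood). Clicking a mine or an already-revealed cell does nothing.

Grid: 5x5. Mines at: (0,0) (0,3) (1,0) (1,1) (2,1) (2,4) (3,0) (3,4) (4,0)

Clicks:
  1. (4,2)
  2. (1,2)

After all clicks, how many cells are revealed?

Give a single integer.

Click 1 (4,2) count=0: revealed 6 new [(3,1) (3,2) (3,3) (4,1) (4,2) (4,3)] -> total=6
Click 2 (1,2) count=3: revealed 1 new [(1,2)] -> total=7

Answer: 7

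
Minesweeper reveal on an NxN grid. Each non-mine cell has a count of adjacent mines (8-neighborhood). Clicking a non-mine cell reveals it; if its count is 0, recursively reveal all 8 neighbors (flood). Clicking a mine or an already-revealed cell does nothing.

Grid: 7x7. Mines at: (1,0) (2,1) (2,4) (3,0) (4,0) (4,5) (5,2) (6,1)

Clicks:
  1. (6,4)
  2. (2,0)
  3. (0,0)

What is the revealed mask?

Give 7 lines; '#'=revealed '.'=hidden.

Click 1 (6,4) count=0: revealed 8 new [(5,3) (5,4) (5,5) (5,6) (6,3) (6,4) (6,5) (6,6)] -> total=8
Click 2 (2,0) count=3: revealed 1 new [(2,0)] -> total=9
Click 3 (0,0) count=1: revealed 1 new [(0,0)] -> total=10

Answer: #......
.......
#......
.......
.......
...####
...####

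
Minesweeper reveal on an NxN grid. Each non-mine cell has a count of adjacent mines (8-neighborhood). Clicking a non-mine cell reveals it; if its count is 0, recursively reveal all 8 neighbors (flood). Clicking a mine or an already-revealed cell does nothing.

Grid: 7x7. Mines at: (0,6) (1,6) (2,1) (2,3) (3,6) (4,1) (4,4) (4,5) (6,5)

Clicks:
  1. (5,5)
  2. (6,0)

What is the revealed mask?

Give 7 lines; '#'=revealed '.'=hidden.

Click 1 (5,5) count=3: revealed 1 new [(5,5)] -> total=1
Click 2 (6,0) count=0: revealed 10 new [(5,0) (5,1) (5,2) (5,3) (5,4) (6,0) (6,1) (6,2) (6,3) (6,4)] -> total=11

Answer: .......
.......
.......
.......
.......
######.
#####..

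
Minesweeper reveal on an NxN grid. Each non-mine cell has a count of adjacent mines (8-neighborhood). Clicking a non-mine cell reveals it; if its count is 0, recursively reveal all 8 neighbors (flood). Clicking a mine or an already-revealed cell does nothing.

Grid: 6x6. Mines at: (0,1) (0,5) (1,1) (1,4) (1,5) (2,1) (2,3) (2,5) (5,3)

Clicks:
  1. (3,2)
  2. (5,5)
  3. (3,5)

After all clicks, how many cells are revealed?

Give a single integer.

Click 1 (3,2) count=2: revealed 1 new [(3,2)] -> total=1
Click 2 (5,5) count=0: revealed 6 new [(3,4) (3,5) (4,4) (4,5) (5,4) (5,5)] -> total=7
Click 3 (3,5) count=1: revealed 0 new [(none)] -> total=7

Answer: 7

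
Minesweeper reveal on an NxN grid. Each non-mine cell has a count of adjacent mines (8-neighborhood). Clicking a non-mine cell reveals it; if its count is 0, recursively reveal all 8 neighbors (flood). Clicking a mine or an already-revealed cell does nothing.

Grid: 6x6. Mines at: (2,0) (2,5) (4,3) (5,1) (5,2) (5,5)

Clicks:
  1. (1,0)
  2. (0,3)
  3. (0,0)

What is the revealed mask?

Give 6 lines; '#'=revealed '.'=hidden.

Answer: ######
######
.####.
.####.
......
......

Derivation:
Click 1 (1,0) count=1: revealed 1 new [(1,0)] -> total=1
Click 2 (0,3) count=0: revealed 19 new [(0,0) (0,1) (0,2) (0,3) (0,4) (0,5) (1,1) (1,2) (1,3) (1,4) (1,5) (2,1) (2,2) (2,3) (2,4) (3,1) (3,2) (3,3) (3,4)] -> total=20
Click 3 (0,0) count=0: revealed 0 new [(none)] -> total=20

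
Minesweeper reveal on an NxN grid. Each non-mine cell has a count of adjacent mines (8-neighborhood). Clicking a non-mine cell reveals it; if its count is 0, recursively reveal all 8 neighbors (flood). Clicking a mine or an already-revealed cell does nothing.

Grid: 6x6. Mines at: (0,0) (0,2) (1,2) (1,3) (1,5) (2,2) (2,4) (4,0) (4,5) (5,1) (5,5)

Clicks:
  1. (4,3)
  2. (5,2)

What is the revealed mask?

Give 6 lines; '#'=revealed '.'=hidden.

Answer: ......
......
......
..###.
..###.
..###.

Derivation:
Click 1 (4,3) count=0: revealed 9 new [(3,2) (3,3) (3,4) (4,2) (4,3) (4,4) (5,2) (5,3) (5,4)] -> total=9
Click 2 (5,2) count=1: revealed 0 new [(none)] -> total=9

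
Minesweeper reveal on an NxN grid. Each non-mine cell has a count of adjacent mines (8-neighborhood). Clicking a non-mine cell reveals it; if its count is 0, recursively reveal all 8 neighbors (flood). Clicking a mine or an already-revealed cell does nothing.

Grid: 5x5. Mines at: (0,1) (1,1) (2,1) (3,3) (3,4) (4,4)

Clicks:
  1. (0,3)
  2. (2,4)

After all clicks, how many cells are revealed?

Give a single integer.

Answer: 9

Derivation:
Click 1 (0,3) count=0: revealed 9 new [(0,2) (0,3) (0,4) (1,2) (1,3) (1,4) (2,2) (2,3) (2,4)] -> total=9
Click 2 (2,4) count=2: revealed 0 new [(none)] -> total=9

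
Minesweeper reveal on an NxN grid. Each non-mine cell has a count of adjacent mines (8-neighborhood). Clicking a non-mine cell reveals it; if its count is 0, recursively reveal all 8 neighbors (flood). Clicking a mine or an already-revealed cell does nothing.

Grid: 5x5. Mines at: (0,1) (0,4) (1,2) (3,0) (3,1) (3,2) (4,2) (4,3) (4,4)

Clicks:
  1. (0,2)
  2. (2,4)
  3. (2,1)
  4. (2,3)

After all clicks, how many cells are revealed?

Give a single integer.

Answer: 8

Derivation:
Click 1 (0,2) count=2: revealed 1 new [(0,2)] -> total=1
Click 2 (2,4) count=0: revealed 6 new [(1,3) (1,4) (2,3) (2,4) (3,3) (3,4)] -> total=7
Click 3 (2,1) count=4: revealed 1 new [(2,1)] -> total=8
Click 4 (2,3) count=2: revealed 0 new [(none)] -> total=8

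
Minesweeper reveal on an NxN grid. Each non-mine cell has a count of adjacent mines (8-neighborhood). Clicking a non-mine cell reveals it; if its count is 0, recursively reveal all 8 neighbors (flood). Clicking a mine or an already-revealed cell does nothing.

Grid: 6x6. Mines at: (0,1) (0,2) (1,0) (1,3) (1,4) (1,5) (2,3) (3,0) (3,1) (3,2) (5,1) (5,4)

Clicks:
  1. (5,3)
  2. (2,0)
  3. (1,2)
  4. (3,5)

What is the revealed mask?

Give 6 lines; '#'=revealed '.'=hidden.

Click 1 (5,3) count=1: revealed 1 new [(5,3)] -> total=1
Click 2 (2,0) count=3: revealed 1 new [(2,0)] -> total=2
Click 3 (1,2) count=4: revealed 1 new [(1,2)] -> total=3
Click 4 (3,5) count=0: revealed 6 new [(2,4) (2,5) (3,4) (3,5) (4,4) (4,5)] -> total=9

Answer: ......
..#...
#...##
....##
....##
...#..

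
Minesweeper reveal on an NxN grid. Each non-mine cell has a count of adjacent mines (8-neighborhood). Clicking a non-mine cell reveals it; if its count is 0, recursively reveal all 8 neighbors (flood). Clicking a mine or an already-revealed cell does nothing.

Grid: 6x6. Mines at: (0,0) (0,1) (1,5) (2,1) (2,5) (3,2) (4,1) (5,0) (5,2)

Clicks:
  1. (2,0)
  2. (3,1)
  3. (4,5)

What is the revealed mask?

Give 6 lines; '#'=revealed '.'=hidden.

Answer: ......
......
#.....
.#.###
...###
...###

Derivation:
Click 1 (2,0) count=1: revealed 1 new [(2,0)] -> total=1
Click 2 (3,1) count=3: revealed 1 new [(3,1)] -> total=2
Click 3 (4,5) count=0: revealed 9 new [(3,3) (3,4) (3,5) (4,3) (4,4) (4,5) (5,3) (5,4) (5,5)] -> total=11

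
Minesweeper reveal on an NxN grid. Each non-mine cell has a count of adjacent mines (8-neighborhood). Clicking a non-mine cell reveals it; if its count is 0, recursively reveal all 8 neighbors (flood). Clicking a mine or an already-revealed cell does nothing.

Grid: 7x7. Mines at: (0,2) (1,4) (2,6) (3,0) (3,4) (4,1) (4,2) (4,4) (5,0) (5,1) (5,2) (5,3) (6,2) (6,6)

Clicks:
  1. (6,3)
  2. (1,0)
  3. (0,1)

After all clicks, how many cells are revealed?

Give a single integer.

Answer: 7

Derivation:
Click 1 (6,3) count=3: revealed 1 new [(6,3)] -> total=1
Click 2 (1,0) count=0: revealed 6 new [(0,0) (0,1) (1,0) (1,1) (2,0) (2,1)] -> total=7
Click 3 (0,1) count=1: revealed 0 new [(none)] -> total=7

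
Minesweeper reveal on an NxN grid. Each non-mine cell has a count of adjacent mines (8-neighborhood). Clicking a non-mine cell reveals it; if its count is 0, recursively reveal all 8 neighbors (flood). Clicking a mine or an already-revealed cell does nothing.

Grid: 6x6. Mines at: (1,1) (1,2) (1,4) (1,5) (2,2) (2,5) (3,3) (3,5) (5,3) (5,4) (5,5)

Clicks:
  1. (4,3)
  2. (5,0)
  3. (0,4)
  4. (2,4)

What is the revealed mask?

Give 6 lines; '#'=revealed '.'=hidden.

Answer: ....#.
......
##..#.
###...
####..
###...

Derivation:
Click 1 (4,3) count=3: revealed 1 new [(4,3)] -> total=1
Click 2 (5,0) count=0: revealed 11 new [(2,0) (2,1) (3,0) (3,1) (3,2) (4,0) (4,1) (4,2) (5,0) (5,1) (5,2)] -> total=12
Click 3 (0,4) count=2: revealed 1 new [(0,4)] -> total=13
Click 4 (2,4) count=5: revealed 1 new [(2,4)] -> total=14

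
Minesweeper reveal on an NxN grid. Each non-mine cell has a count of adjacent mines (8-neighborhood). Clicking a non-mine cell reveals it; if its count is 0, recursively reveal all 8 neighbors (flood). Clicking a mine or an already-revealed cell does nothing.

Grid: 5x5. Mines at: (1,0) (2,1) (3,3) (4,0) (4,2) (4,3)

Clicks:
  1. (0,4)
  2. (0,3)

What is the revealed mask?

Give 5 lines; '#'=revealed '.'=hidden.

Answer: .####
.####
..###
.....
.....

Derivation:
Click 1 (0,4) count=0: revealed 11 new [(0,1) (0,2) (0,3) (0,4) (1,1) (1,2) (1,3) (1,4) (2,2) (2,3) (2,4)] -> total=11
Click 2 (0,3) count=0: revealed 0 new [(none)] -> total=11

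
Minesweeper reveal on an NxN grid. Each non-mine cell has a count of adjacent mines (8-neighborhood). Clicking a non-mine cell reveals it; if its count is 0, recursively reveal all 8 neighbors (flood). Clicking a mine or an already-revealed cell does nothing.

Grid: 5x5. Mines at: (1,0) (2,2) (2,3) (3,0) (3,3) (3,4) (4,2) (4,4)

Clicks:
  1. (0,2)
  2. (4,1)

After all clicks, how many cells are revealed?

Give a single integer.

Click 1 (0,2) count=0: revealed 8 new [(0,1) (0,2) (0,3) (0,4) (1,1) (1,2) (1,3) (1,4)] -> total=8
Click 2 (4,1) count=2: revealed 1 new [(4,1)] -> total=9

Answer: 9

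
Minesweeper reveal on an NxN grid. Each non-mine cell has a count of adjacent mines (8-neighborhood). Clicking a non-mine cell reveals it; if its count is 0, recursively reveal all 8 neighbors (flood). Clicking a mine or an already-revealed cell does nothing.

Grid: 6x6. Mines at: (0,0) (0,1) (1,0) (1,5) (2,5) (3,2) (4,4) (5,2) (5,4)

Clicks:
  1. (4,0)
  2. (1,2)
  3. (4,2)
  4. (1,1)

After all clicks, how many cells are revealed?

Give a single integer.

Answer: 11

Derivation:
Click 1 (4,0) count=0: revealed 8 new [(2,0) (2,1) (3,0) (3,1) (4,0) (4,1) (5,0) (5,1)] -> total=8
Click 2 (1,2) count=1: revealed 1 new [(1,2)] -> total=9
Click 3 (4,2) count=2: revealed 1 new [(4,2)] -> total=10
Click 4 (1,1) count=3: revealed 1 new [(1,1)] -> total=11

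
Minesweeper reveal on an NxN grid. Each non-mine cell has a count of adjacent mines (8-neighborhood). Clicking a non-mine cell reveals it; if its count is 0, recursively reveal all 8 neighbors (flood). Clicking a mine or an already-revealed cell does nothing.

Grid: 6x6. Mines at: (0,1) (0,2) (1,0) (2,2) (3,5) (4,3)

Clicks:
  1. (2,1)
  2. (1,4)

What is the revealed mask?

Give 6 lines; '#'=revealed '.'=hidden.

Click 1 (2,1) count=2: revealed 1 new [(2,1)] -> total=1
Click 2 (1,4) count=0: revealed 9 new [(0,3) (0,4) (0,5) (1,3) (1,4) (1,5) (2,3) (2,4) (2,5)] -> total=10

Answer: ...###
...###
.#.###
......
......
......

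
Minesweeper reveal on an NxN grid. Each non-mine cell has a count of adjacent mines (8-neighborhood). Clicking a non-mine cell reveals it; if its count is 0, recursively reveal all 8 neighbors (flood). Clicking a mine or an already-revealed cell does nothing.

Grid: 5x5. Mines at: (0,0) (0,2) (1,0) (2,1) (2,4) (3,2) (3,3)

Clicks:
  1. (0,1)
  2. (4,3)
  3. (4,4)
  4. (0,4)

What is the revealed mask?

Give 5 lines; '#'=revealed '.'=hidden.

Click 1 (0,1) count=3: revealed 1 new [(0,1)] -> total=1
Click 2 (4,3) count=2: revealed 1 new [(4,3)] -> total=2
Click 3 (4,4) count=1: revealed 1 new [(4,4)] -> total=3
Click 4 (0,4) count=0: revealed 4 new [(0,3) (0,4) (1,3) (1,4)] -> total=7

Answer: .#.##
...##
.....
.....
...##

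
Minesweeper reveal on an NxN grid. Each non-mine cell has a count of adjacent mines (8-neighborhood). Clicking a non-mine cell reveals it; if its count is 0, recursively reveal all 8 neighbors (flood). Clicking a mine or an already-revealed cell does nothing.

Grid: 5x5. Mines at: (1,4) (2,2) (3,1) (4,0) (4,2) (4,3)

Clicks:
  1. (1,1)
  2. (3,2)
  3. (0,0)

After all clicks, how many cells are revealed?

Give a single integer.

Click 1 (1,1) count=1: revealed 1 new [(1,1)] -> total=1
Click 2 (3,2) count=4: revealed 1 new [(3,2)] -> total=2
Click 3 (0,0) count=0: revealed 9 new [(0,0) (0,1) (0,2) (0,3) (1,0) (1,2) (1,3) (2,0) (2,1)] -> total=11

Answer: 11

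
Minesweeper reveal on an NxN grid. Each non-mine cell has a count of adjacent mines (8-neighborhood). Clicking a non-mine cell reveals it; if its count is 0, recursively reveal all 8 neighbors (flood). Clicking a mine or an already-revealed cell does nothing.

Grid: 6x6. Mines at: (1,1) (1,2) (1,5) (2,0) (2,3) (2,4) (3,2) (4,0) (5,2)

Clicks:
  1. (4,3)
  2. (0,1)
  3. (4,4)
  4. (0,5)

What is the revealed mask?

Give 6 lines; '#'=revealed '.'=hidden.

Click 1 (4,3) count=2: revealed 1 new [(4,3)] -> total=1
Click 2 (0,1) count=2: revealed 1 new [(0,1)] -> total=2
Click 3 (4,4) count=0: revealed 8 new [(3,3) (3,4) (3,5) (4,4) (4,5) (5,3) (5,4) (5,5)] -> total=10
Click 4 (0,5) count=1: revealed 1 new [(0,5)] -> total=11

Answer: .#...#
......
......
...###
...###
...###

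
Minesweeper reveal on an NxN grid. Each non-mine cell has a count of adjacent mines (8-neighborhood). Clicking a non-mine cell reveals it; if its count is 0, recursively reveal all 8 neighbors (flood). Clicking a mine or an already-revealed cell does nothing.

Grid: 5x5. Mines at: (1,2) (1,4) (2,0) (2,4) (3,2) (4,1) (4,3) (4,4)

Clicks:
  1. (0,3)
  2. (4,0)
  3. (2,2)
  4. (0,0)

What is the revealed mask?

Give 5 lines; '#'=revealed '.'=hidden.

Click 1 (0,3) count=2: revealed 1 new [(0,3)] -> total=1
Click 2 (4,0) count=1: revealed 1 new [(4,0)] -> total=2
Click 3 (2,2) count=2: revealed 1 new [(2,2)] -> total=3
Click 4 (0,0) count=0: revealed 4 new [(0,0) (0,1) (1,0) (1,1)] -> total=7

Answer: ##.#.
##...
..#..
.....
#....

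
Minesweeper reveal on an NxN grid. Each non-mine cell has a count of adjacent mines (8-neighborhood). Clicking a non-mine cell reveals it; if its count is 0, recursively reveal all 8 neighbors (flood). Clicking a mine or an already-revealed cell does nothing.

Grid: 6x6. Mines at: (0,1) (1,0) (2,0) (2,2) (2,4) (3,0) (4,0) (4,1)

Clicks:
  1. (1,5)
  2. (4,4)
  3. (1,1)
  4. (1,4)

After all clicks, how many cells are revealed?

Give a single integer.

Click 1 (1,5) count=1: revealed 1 new [(1,5)] -> total=1
Click 2 (4,4) count=0: revealed 12 new [(3,2) (3,3) (3,4) (3,5) (4,2) (4,3) (4,4) (4,5) (5,2) (5,3) (5,4) (5,5)] -> total=13
Click 3 (1,1) count=4: revealed 1 new [(1,1)] -> total=14
Click 4 (1,4) count=1: revealed 1 new [(1,4)] -> total=15

Answer: 15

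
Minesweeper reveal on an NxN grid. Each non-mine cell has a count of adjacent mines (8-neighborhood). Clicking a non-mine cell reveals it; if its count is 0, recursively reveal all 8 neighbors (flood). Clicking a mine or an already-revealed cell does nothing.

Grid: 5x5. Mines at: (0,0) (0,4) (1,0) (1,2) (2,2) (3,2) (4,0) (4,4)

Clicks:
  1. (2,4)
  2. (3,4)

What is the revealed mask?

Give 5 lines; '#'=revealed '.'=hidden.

Answer: .....
...##
...##
...##
.....

Derivation:
Click 1 (2,4) count=0: revealed 6 new [(1,3) (1,4) (2,3) (2,4) (3,3) (3,4)] -> total=6
Click 2 (3,4) count=1: revealed 0 new [(none)] -> total=6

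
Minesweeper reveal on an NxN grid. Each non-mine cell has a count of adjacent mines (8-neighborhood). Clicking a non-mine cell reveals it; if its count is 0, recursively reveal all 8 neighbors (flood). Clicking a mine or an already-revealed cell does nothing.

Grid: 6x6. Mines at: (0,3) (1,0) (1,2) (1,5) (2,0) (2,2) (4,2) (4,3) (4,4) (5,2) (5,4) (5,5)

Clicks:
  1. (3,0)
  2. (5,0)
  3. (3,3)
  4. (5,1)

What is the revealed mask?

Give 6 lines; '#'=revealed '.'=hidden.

Answer: ......
......
......
##.#..
##....
##....

Derivation:
Click 1 (3,0) count=1: revealed 1 new [(3,0)] -> total=1
Click 2 (5,0) count=0: revealed 5 new [(3,1) (4,0) (4,1) (5,0) (5,1)] -> total=6
Click 3 (3,3) count=4: revealed 1 new [(3,3)] -> total=7
Click 4 (5,1) count=2: revealed 0 new [(none)] -> total=7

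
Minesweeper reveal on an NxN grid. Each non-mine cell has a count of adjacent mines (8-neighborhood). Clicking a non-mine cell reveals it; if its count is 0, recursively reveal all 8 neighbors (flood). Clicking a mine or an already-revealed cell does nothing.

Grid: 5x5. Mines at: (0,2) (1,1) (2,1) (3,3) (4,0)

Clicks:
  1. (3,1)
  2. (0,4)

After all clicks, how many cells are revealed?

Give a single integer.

Answer: 7

Derivation:
Click 1 (3,1) count=2: revealed 1 new [(3,1)] -> total=1
Click 2 (0,4) count=0: revealed 6 new [(0,3) (0,4) (1,3) (1,4) (2,3) (2,4)] -> total=7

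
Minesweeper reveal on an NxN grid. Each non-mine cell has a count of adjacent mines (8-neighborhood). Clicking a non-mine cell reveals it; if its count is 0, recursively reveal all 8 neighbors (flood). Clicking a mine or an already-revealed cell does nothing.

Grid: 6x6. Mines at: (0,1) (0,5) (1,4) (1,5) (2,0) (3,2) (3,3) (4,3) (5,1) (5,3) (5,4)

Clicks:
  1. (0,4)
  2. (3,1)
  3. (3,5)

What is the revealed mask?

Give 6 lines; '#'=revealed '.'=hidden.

Click 1 (0,4) count=3: revealed 1 new [(0,4)] -> total=1
Click 2 (3,1) count=2: revealed 1 new [(3,1)] -> total=2
Click 3 (3,5) count=0: revealed 6 new [(2,4) (2,5) (3,4) (3,5) (4,4) (4,5)] -> total=8

Answer: ....#.
......
....##
.#..##
....##
......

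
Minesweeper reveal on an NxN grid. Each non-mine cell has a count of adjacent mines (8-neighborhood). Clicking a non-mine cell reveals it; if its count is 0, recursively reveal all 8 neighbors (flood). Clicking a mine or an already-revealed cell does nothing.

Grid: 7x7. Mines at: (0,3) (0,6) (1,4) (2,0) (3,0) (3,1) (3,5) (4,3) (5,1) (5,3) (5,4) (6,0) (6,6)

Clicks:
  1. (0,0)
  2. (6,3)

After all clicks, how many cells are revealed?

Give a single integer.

Click 1 (0,0) count=0: revealed 6 new [(0,0) (0,1) (0,2) (1,0) (1,1) (1,2)] -> total=6
Click 2 (6,3) count=2: revealed 1 new [(6,3)] -> total=7

Answer: 7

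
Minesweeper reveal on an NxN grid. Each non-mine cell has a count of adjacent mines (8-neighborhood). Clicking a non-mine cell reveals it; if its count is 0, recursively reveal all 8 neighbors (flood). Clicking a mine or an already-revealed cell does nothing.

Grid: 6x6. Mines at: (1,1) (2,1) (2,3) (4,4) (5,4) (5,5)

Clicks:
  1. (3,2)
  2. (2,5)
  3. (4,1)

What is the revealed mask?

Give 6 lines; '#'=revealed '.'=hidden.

Click 1 (3,2) count=2: revealed 1 new [(3,2)] -> total=1
Click 2 (2,5) count=0: revealed 12 new [(0,2) (0,3) (0,4) (0,5) (1,2) (1,3) (1,4) (1,5) (2,4) (2,5) (3,4) (3,5)] -> total=13
Click 3 (4,1) count=0: revealed 11 new [(3,0) (3,1) (3,3) (4,0) (4,1) (4,2) (4,3) (5,0) (5,1) (5,2) (5,3)] -> total=24

Answer: ..####
..####
....##
######
####..
####..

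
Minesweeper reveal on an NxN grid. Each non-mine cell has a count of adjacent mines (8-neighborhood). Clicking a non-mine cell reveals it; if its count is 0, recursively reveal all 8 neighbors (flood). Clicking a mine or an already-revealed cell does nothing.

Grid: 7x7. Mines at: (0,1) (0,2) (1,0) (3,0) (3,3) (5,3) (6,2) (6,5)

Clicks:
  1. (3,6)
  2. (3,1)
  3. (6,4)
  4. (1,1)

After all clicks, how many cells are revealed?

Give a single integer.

Click 1 (3,6) count=0: revealed 21 new [(0,3) (0,4) (0,5) (0,6) (1,3) (1,4) (1,5) (1,6) (2,3) (2,4) (2,5) (2,6) (3,4) (3,5) (3,6) (4,4) (4,5) (4,6) (5,4) (5,5) (5,6)] -> total=21
Click 2 (3,1) count=1: revealed 1 new [(3,1)] -> total=22
Click 3 (6,4) count=2: revealed 1 new [(6,4)] -> total=23
Click 4 (1,1) count=3: revealed 1 new [(1,1)] -> total=24

Answer: 24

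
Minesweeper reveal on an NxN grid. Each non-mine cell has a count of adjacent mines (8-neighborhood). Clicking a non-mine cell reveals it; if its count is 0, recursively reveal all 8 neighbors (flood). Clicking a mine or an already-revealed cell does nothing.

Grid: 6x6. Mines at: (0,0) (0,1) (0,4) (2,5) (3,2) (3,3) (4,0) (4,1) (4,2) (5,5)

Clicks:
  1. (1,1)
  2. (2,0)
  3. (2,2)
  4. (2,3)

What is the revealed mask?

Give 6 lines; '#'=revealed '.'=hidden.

Click 1 (1,1) count=2: revealed 1 new [(1,1)] -> total=1
Click 2 (2,0) count=0: revealed 5 new [(1,0) (2,0) (2,1) (3,0) (3,1)] -> total=6
Click 3 (2,2) count=2: revealed 1 new [(2,2)] -> total=7
Click 4 (2,3) count=2: revealed 1 new [(2,3)] -> total=8

Answer: ......
##....
####..
##....
......
......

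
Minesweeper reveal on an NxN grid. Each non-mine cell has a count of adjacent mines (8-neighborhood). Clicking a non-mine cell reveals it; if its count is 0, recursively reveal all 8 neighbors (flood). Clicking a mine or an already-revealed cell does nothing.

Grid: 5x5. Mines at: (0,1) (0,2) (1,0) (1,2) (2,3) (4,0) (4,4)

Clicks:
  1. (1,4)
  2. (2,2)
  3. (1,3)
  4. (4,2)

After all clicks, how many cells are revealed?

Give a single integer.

Click 1 (1,4) count=1: revealed 1 new [(1,4)] -> total=1
Click 2 (2,2) count=2: revealed 1 new [(2,2)] -> total=2
Click 3 (1,3) count=3: revealed 1 new [(1,3)] -> total=3
Click 4 (4,2) count=0: revealed 6 new [(3,1) (3,2) (3,3) (4,1) (4,2) (4,3)] -> total=9

Answer: 9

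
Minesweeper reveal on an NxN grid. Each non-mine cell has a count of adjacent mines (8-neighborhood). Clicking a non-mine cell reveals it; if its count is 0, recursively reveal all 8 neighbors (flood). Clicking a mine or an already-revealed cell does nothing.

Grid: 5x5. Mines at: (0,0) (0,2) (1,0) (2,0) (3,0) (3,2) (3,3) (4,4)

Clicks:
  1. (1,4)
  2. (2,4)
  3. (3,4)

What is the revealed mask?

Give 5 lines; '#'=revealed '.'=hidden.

Answer: ...##
...##
...##
....#
.....

Derivation:
Click 1 (1,4) count=0: revealed 6 new [(0,3) (0,4) (1,3) (1,4) (2,3) (2,4)] -> total=6
Click 2 (2,4) count=1: revealed 0 new [(none)] -> total=6
Click 3 (3,4) count=2: revealed 1 new [(3,4)] -> total=7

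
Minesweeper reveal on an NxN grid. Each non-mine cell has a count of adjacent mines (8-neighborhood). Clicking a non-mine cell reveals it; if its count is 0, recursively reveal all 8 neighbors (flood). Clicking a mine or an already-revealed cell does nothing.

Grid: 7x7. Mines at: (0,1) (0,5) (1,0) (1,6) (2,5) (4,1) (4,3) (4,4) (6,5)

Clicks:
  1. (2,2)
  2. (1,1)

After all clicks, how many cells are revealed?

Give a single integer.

Answer: 15

Derivation:
Click 1 (2,2) count=0: revealed 15 new [(0,2) (0,3) (0,4) (1,1) (1,2) (1,3) (1,4) (2,1) (2,2) (2,3) (2,4) (3,1) (3,2) (3,3) (3,4)] -> total=15
Click 2 (1,1) count=2: revealed 0 new [(none)] -> total=15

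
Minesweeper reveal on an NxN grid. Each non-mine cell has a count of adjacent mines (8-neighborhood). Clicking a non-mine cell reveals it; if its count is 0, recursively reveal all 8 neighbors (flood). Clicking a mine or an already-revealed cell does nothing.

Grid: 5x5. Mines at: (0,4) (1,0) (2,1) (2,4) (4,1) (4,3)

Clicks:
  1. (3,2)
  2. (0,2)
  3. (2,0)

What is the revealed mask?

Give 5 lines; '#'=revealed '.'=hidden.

Click 1 (3,2) count=3: revealed 1 new [(3,2)] -> total=1
Click 2 (0,2) count=0: revealed 6 new [(0,1) (0,2) (0,3) (1,1) (1,2) (1,3)] -> total=7
Click 3 (2,0) count=2: revealed 1 new [(2,0)] -> total=8

Answer: .###.
.###.
#....
..#..
.....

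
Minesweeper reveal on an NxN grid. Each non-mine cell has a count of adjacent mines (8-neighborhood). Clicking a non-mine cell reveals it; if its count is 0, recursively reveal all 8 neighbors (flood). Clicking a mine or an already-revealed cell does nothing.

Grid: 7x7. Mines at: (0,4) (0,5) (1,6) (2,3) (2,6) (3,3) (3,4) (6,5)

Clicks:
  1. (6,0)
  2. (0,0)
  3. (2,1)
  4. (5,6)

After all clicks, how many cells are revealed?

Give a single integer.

Answer: 30

Derivation:
Click 1 (6,0) count=0: revealed 29 new [(0,0) (0,1) (0,2) (0,3) (1,0) (1,1) (1,2) (1,3) (2,0) (2,1) (2,2) (3,0) (3,1) (3,2) (4,0) (4,1) (4,2) (4,3) (4,4) (5,0) (5,1) (5,2) (5,3) (5,4) (6,0) (6,1) (6,2) (6,3) (6,4)] -> total=29
Click 2 (0,0) count=0: revealed 0 new [(none)] -> total=29
Click 3 (2,1) count=0: revealed 0 new [(none)] -> total=29
Click 4 (5,6) count=1: revealed 1 new [(5,6)] -> total=30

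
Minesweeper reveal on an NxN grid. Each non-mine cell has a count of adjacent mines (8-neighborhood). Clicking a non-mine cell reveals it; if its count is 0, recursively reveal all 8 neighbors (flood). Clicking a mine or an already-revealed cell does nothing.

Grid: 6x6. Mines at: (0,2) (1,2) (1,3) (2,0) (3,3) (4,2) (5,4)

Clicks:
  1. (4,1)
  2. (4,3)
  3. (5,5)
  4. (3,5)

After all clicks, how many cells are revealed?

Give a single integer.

Answer: 13

Derivation:
Click 1 (4,1) count=1: revealed 1 new [(4,1)] -> total=1
Click 2 (4,3) count=3: revealed 1 new [(4,3)] -> total=2
Click 3 (5,5) count=1: revealed 1 new [(5,5)] -> total=3
Click 4 (3,5) count=0: revealed 10 new [(0,4) (0,5) (1,4) (1,5) (2,4) (2,5) (3,4) (3,5) (4,4) (4,5)] -> total=13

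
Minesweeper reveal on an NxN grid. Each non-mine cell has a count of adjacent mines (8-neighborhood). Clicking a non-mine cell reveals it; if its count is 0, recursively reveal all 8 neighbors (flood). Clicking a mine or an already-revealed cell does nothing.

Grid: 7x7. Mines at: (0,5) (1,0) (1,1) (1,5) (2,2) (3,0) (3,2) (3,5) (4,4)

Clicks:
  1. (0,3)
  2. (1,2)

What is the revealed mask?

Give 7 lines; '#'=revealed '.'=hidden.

Click 1 (0,3) count=0: revealed 6 new [(0,2) (0,3) (0,4) (1,2) (1,3) (1,4)] -> total=6
Click 2 (1,2) count=2: revealed 0 new [(none)] -> total=6

Answer: ..###..
..###..
.......
.......
.......
.......
.......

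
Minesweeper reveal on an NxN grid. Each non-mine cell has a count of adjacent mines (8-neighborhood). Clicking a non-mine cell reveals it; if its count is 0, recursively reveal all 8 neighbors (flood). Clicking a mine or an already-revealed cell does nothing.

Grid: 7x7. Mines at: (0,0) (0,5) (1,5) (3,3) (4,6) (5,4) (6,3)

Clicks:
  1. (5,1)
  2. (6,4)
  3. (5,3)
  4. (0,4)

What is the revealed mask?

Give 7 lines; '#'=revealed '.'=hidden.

Click 1 (5,1) count=0: revealed 26 new [(0,1) (0,2) (0,3) (0,4) (1,0) (1,1) (1,2) (1,3) (1,4) (2,0) (2,1) (2,2) (2,3) (2,4) (3,0) (3,1) (3,2) (4,0) (4,1) (4,2) (5,0) (5,1) (5,2) (6,0) (6,1) (6,2)] -> total=26
Click 2 (6,4) count=2: revealed 1 new [(6,4)] -> total=27
Click 3 (5,3) count=2: revealed 1 new [(5,3)] -> total=28
Click 4 (0,4) count=2: revealed 0 new [(none)] -> total=28

Answer: .####..
#####..
#####..
###....
###....
####...
###.#..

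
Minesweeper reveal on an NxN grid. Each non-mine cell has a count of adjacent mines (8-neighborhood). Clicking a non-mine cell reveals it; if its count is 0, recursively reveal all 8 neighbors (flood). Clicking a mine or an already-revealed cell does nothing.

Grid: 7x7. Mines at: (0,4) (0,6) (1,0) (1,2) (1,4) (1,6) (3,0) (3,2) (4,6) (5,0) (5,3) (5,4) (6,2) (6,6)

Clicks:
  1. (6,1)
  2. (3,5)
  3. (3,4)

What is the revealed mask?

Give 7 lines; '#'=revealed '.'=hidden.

Click 1 (6,1) count=2: revealed 1 new [(6,1)] -> total=1
Click 2 (3,5) count=1: revealed 1 new [(3,5)] -> total=2
Click 3 (3,4) count=0: revealed 8 new [(2,3) (2,4) (2,5) (3,3) (3,4) (4,3) (4,4) (4,5)] -> total=10

Answer: .......
.......
...###.
...###.
...###.
.......
.#.....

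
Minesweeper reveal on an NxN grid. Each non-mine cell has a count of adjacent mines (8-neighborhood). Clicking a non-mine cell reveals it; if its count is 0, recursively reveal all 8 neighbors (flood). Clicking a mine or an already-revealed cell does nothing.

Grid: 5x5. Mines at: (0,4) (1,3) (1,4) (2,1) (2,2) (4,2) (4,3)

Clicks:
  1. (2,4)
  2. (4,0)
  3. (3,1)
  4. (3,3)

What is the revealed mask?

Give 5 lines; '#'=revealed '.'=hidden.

Click 1 (2,4) count=2: revealed 1 new [(2,4)] -> total=1
Click 2 (4,0) count=0: revealed 4 new [(3,0) (3,1) (4,0) (4,1)] -> total=5
Click 3 (3,1) count=3: revealed 0 new [(none)] -> total=5
Click 4 (3,3) count=3: revealed 1 new [(3,3)] -> total=6

Answer: .....
.....
....#
##.#.
##...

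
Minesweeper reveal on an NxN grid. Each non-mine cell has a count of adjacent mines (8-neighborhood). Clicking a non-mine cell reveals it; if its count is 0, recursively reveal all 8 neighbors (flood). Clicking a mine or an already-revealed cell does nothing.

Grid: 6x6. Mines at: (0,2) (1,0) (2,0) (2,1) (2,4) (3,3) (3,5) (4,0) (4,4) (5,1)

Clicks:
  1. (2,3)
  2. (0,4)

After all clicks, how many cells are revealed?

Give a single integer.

Click 1 (2,3) count=2: revealed 1 new [(2,3)] -> total=1
Click 2 (0,4) count=0: revealed 6 new [(0,3) (0,4) (0,5) (1,3) (1,4) (1,5)] -> total=7

Answer: 7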